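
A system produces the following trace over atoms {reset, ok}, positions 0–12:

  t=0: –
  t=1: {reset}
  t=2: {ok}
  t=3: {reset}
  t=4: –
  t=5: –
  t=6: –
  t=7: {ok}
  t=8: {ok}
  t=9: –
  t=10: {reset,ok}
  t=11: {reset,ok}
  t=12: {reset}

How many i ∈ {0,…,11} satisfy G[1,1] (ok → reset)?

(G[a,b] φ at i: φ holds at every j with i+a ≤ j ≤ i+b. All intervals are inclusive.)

Evaluate at each i in [0,11]:
  i=0: ✓ (all of [1,1])
  i=1: ✗ (fails at j=2)
  i=2: ✓ (all of [3,3])
  i=3: ✓ (all of [4,4])
  i=4: ✓ (all of [5,5])
  i=5: ✓ (all of [6,6])
  i=6: ✗ (fails at j=7)
  i=7: ✗ (fails at j=8)
  i=8: ✓ (all of [9,9])
  i=9: ✓ (all of [10,10])
  i=10: ✓ (all of [11,11])
  i=11: ✓ (all of [12,12])
Positions where it holds: {0, 2, 3, 4, 5, 8, 9, 10, 11} → 9.

9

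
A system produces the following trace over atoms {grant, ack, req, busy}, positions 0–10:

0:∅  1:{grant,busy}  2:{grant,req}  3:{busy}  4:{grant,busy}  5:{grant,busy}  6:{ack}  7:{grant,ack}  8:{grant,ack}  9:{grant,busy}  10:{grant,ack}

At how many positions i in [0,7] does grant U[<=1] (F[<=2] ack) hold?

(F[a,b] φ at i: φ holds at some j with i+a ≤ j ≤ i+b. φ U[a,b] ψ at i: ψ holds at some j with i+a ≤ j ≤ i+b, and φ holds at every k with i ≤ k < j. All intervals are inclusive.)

Evaluate at each i in [0,7]:
  i=0: ✗ (no rhs in [0,1])
  i=1: ✗ (no rhs in [1,2])
  i=2: ✗ (no rhs in [2,3])
  i=3: ✗ (lhs fails at k=3 before rhs at j=4)
  i=4: ✓ (rhs at j=4)
  i=5: ✓ (rhs at j=5)
  i=6: ✓ (rhs at j=6)
  i=7: ✓ (rhs at j=7)
Positions where it holds: {4, 5, 6, 7} → 4.

4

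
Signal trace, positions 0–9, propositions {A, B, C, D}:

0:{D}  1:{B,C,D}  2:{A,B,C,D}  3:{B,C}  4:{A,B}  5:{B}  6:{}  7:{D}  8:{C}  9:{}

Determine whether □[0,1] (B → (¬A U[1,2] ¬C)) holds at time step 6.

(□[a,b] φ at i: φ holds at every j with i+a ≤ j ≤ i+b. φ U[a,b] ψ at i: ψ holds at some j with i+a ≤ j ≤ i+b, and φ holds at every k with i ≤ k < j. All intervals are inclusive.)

Check (B → (¬A U[1,2] ¬C)) at every j in [6,7]:
  j=6: antecedent false → ✓
  j=7: antecedent false → ✓
All positions satisfy it → formula holds.

Yes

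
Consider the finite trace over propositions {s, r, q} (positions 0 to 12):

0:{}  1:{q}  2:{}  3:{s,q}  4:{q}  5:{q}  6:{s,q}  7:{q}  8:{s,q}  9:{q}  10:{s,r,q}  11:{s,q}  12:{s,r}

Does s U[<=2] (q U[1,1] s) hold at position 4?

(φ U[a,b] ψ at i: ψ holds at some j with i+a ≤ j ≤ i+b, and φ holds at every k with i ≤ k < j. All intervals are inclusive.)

False

Need some j in [4,6] with (q U[1,1] s), and s at every k in [4,j-1].
  j=4: (q U[1,1] s) — fails.
  j=5: (q U[1,1] s) holds, but s fails at k=4 → not this j.
  j=6: (q U[1,1] s) — fails.
No j in the window works → until fails.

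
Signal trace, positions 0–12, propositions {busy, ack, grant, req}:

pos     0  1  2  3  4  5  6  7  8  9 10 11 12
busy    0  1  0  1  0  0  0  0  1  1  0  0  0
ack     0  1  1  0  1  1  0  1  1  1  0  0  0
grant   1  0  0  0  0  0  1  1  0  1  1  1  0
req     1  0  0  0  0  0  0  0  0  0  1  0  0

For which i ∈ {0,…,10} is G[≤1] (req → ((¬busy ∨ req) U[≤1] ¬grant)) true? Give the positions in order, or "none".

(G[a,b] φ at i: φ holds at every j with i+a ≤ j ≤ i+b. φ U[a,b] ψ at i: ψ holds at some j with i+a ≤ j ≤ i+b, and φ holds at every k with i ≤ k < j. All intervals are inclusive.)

Evaluate at each i in [0,10]:
  i=0: ✓ (all of [0,1])
  i=1: ✓ (all of [1,2])
  i=2: ✓ (all of [2,3])
  i=3: ✓ (all of [3,4])
  i=4: ✓ (all of [4,5])
  i=5: ✓ (all of [5,6])
  i=6: ✓ (all of [6,7])
  i=7: ✓ (all of [7,8])
  i=8: ✓ (all of [8,9])
  i=9: ✗ (fails at j=10)
  i=10: ✗ (fails at j=10)

0, 1, 2, 3, 4, 5, 6, 7, 8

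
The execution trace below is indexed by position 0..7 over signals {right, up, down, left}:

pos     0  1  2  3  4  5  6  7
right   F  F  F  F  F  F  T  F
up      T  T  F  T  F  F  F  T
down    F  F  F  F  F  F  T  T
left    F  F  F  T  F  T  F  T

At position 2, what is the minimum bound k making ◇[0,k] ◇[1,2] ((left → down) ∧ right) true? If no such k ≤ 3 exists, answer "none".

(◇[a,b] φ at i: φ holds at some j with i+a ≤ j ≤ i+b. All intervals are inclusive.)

2

Scan j = 2,3,… for ◇[1,2] ((left → down) ∧ right):
  j=2: fails
  j=3: fails
  j=4: holds
First hit at j=4, so smallest k = 4-2 = 2.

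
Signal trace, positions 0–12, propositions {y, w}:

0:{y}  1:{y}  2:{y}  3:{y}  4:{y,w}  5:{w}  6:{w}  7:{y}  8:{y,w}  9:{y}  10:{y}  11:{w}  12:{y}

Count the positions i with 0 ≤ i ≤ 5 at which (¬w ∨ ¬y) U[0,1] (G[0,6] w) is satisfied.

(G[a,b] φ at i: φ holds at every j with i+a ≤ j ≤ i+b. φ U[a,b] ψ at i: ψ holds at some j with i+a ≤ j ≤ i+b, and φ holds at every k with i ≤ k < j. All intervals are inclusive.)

0

Evaluate at each i in [0,5]:
  i=0: ✗ (no rhs in [0,1])
  i=1: ✗ (no rhs in [1,2])
  i=2: ✗ (no rhs in [2,3])
  i=3: ✗ (no rhs in [3,4])
  i=4: ✗ (no rhs in [4,5])
  i=5: ✗ (no rhs in [5,6])
Positions where it holds: {} → 0.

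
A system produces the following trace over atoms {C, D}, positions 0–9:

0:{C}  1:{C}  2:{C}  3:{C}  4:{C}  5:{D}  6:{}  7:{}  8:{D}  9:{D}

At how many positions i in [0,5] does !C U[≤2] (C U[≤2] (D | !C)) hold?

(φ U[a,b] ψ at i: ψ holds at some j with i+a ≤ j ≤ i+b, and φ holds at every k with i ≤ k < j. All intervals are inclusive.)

3

Evaluate at each i in [0,5]:
  i=0: ✗ (no rhs in [0,2])
  i=1: ✗ (lhs fails at k=1 before rhs at j=3)
  i=2: ✗ (lhs fails at k=2 before rhs at j=3)
  i=3: ✓ (rhs at j=3)
  i=4: ✓ (rhs at j=4)
  i=5: ✓ (rhs at j=5)
Positions where it holds: {3, 4, 5} → 3.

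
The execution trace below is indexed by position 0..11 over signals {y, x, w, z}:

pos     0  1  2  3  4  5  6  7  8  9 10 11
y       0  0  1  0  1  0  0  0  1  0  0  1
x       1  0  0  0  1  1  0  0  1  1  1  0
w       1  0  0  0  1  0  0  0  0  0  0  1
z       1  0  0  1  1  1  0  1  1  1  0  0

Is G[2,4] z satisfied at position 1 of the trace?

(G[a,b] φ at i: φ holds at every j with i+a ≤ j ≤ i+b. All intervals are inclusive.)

Check z at every j in [3,5]:
  j=3: true
  j=4: true
  j=5: true
All positions satisfy it → formula holds.

True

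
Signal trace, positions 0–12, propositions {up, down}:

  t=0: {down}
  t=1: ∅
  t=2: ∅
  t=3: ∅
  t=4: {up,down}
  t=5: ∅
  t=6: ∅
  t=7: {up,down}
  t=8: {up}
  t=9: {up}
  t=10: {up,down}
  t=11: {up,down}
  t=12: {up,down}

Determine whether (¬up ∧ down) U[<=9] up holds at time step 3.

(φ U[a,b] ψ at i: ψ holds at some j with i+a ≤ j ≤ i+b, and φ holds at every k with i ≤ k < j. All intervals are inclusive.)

Need some j in [3,12] with up, and (¬up ∧ down) at every k in [3,j-1].
  j=3: up false.
  j=4: up holds, but (¬up ∧ down) fails at k=3 → not this j.
  j=5: up false.
  j=6: up false.
  j=7: up holds, but (¬up ∧ down) fails at k=3 → not this j.
  j=8: up holds, but (¬up ∧ down) fails at k=3 → not this j.
  j=9: up holds, but (¬up ∧ down) fails at k=3 → not this j.
  j=10: up holds, but (¬up ∧ down) fails at k=3 → not this j.
  j=11: up holds, but (¬up ∧ down) fails at k=3 → not this j.
  j=12: up holds, but (¬up ∧ down) fails at k=3 → not this j.
No j in the window works → until fails.

False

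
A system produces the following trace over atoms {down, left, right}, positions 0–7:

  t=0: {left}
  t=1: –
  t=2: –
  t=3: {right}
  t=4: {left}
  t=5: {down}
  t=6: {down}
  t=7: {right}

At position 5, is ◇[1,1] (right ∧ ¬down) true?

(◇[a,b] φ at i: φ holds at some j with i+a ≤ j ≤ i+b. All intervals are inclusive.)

Does not hold

Check (right ∧ ¬down) at each j in [6,6]:
  j=6: false
No position in the window satisfies it → formula fails.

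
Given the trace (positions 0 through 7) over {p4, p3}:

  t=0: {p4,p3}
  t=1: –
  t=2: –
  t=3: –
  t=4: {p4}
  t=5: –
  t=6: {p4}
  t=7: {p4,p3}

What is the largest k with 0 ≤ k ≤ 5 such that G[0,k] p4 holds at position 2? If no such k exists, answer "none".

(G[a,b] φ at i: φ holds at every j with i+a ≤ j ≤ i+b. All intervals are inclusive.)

p4 must hold from j=2 onward; find where it first fails.
  j=2: fails → no k works.

none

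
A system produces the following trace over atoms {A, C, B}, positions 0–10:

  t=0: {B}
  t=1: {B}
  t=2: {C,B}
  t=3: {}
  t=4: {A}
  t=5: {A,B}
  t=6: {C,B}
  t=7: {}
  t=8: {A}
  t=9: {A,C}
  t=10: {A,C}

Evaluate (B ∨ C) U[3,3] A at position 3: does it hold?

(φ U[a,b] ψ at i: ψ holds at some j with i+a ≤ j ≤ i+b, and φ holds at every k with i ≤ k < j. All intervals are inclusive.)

Need some j in [6,6] with A, and (B ∨ C) at every k in [3,j-1].
  j=6: A false.
No j in the window works → until fails.

False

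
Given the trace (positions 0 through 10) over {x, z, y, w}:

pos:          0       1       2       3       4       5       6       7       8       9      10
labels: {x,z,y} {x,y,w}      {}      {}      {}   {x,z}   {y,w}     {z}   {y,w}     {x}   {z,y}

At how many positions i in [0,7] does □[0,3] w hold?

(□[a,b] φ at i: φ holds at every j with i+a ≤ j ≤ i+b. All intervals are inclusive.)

Evaluate at each i in [0,7]:
  i=0: ✗ (fails at j=0)
  i=1: ✗ (fails at j=2)
  i=2: ✗ (fails at j=2)
  i=3: ✗ (fails at j=3)
  i=4: ✗ (fails at j=4)
  i=5: ✗ (fails at j=5)
  i=6: ✗ (fails at j=7)
  i=7: ✗ (fails at j=7)
Positions where it holds: {} → 0.

0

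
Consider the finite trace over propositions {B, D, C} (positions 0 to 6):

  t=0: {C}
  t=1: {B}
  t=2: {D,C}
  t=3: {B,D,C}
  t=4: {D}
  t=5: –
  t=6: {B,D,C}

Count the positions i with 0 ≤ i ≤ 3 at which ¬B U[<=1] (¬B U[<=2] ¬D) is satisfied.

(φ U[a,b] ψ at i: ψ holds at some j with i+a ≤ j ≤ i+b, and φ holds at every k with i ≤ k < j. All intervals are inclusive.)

2

Evaluate at each i in [0,3]:
  i=0: ✓ (rhs at j=0)
  i=1: ✓ (rhs at j=1)
  i=2: ✗ (no rhs in [2,3])
  i=3: ✗ (lhs fails at k=3 before rhs at j=4)
Positions where it holds: {0, 1} → 2.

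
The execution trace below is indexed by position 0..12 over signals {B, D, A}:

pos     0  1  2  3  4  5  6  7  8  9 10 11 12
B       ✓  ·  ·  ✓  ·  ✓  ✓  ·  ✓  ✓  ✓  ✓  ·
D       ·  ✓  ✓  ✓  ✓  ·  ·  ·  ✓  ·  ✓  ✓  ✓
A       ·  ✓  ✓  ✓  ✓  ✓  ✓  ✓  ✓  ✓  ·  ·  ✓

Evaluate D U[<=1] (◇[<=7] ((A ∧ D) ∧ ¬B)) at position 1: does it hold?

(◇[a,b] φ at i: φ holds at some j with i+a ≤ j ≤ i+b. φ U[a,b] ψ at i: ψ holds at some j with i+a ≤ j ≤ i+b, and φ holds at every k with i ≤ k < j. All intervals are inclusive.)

True

Need some j in [1,2] with ◇[<=7] ((A ∧ D) ∧ ¬B), and D at every k in [1,j-1].
  j=1: ◇[<=7] ((A ∧ D) ∧ ¬B) holds; no prefix to check → satisfied.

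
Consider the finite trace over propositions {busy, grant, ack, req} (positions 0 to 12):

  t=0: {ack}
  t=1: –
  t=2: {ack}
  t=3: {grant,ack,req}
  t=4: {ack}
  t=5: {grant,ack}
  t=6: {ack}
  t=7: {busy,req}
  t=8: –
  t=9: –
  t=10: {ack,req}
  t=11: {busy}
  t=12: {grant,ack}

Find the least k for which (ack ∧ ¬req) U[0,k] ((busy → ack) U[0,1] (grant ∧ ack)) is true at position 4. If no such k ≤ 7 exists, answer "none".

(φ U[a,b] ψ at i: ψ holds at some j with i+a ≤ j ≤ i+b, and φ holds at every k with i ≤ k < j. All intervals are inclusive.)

0

Need earliest j ≥ 4 with ((busy → ack) U[0,1] (grant ∧ ack)), and (ack ∧ ¬req) at every k in [4,j-1].
  j=4: rhs holds (empty prefix). k = 0.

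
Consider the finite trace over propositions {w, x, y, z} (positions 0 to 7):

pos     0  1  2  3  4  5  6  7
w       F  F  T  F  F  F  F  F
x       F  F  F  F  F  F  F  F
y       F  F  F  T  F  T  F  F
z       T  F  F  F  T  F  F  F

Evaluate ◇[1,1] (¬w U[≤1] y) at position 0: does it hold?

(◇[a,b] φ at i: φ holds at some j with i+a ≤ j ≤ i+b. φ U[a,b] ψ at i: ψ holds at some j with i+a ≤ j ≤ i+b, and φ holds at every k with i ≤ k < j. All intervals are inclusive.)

Check (¬w U[≤1] y) at each j in [1,1]:
  j=1: fails
No position in the window satisfies it → formula fails.

Does not hold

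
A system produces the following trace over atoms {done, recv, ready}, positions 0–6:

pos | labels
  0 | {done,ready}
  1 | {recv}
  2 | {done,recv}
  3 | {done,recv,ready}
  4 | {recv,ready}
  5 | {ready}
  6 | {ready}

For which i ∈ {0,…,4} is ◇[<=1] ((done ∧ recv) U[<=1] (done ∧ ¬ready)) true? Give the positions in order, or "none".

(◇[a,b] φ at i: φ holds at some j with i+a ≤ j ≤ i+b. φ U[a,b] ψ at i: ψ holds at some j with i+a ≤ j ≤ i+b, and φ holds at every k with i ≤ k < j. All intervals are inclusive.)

1, 2

Evaluate at each i in [0,4]:
  i=0: ✗ (none in [0,1])
  i=1: ✓ (witness j=2)
  i=2: ✓ (witness j=2)
  i=3: ✗ (none in [3,4])
  i=4: ✗ (none in [4,5])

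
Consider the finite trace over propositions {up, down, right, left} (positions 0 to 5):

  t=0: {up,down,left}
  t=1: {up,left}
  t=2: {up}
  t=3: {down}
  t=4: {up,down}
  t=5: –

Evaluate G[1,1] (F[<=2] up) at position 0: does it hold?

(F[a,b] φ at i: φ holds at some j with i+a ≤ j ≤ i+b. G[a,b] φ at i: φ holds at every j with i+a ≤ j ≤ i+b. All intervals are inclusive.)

True

Check F[<=2] up at every j in [1,1]:
  j=1: holds (witness at 1)
All positions satisfy it → formula holds.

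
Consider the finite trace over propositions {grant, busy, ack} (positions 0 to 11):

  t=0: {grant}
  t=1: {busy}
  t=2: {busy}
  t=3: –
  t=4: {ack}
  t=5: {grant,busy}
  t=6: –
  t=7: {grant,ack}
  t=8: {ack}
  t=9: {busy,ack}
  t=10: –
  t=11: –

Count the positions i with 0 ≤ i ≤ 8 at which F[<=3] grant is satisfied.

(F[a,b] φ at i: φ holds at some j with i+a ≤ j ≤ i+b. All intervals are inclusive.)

7

Evaluate at each i in [0,8]:
  i=0: ✓ (witness j=0)
  i=1: ✗ (none in [1,4])
  i=2: ✓ (witness j=5)
  i=3: ✓ (witness j=5)
  i=4: ✓ (witness j=5)
  i=5: ✓ (witness j=5)
  i=6: ✓ (witness j=7)
  i=7: ✓ (witness j=7)
  i=8: ✗ (none in [8,11])
Positions where it holds: {0, 2, 3, 4, 5, 6, 7} → 7.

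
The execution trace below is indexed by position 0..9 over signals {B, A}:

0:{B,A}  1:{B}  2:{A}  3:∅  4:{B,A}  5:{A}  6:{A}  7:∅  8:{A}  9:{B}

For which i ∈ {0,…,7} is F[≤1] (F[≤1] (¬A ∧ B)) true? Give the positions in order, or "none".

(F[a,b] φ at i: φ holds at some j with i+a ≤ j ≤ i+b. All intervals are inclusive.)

0, 1, 7

Evaluate at each i in [0,7]:
  i=0: ✓ (witness j=0)
  i=1: ✓ (witness j=1)
  i=2: ✗ (none in [2,3])
  i=3: ✗ (none in [3,4])
  i=4: ✗ (none in [4,5])
  i=5: ✗ (none in [5,6])
  i=6: ✗ (none in [6,7])
  i=7: ✓ (witness j=8)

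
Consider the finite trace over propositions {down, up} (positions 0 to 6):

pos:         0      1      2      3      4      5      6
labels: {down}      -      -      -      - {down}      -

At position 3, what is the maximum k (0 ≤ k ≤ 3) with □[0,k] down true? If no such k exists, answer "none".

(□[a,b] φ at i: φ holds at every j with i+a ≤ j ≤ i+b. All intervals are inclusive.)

none

down must hold from j=3 onward; find where it first fails.
  j=3: fails → no k works.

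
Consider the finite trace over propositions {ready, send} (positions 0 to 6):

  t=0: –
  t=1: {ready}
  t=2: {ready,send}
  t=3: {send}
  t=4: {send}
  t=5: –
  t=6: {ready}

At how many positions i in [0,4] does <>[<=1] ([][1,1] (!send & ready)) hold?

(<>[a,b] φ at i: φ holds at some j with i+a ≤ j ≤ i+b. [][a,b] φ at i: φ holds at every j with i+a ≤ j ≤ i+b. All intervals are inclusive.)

Evaluate at each i in [0,4]:
  i=0: ✓ (witness j=0)
  i=1: ✗ (none in [1,2])
  i=2: ✗ (none in [2,3])
  i=3: ✗ (none in [3,4])
  i=4: ✓ (witness j=5)
Positions where it holds: {0, 4} → 2.

2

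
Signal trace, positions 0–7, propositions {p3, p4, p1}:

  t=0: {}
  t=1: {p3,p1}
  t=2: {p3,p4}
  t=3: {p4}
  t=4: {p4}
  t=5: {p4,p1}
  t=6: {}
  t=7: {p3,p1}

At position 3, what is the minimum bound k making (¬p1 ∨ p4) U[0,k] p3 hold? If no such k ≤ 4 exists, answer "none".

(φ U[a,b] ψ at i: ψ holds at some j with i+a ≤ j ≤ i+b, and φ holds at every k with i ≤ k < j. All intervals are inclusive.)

4

Need earliest j ≥ 3 with p3, and (¬p1 ∨ p4) at every k in [3,j-1].
  j=3: rhs fails.
  j=4: rhs fails.
  j=5: rhs fails.
  j=6: rhs fails.
  j=7: rhs holds; lhs holds on [3,6]. k = 4.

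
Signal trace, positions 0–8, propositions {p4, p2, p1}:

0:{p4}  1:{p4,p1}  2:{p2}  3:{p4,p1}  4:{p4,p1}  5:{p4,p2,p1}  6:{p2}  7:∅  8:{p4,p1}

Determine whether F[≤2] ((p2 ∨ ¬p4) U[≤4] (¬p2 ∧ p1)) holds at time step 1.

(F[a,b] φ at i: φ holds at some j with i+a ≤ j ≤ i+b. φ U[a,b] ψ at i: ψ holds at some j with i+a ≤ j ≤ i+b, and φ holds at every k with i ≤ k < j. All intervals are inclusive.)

True

Check ((p2 ∨ ¬p4) U[≤4] (¬p2 ∧ p1)) at each j in [1,3]:
  j=1: holds
  j=2: holds
  j=3: holds
Found at j=1 → formula holds.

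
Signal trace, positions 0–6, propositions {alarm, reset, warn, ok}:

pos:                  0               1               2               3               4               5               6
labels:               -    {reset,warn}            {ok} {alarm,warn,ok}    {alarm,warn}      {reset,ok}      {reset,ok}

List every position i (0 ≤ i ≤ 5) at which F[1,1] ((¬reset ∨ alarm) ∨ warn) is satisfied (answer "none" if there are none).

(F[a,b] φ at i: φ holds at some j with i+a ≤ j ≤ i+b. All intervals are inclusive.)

0, 1, 2, 3

Evaluate at each i in [0,5]:
  i=0: ✓ (witness j=1)
  i=1: ✓ (witness j=2)
  i=2: ✓ (witness j=3)
  i=3: ✓ (witness j=4)
  i=4: ✗ (none in [5,5])
  i=5: ✗ (none in [6,6])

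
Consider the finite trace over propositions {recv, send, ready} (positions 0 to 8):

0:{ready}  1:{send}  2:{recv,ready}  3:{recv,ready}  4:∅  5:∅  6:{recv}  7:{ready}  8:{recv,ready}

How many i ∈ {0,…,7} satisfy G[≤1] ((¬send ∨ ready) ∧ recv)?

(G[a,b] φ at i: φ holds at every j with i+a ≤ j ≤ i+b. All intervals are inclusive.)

Evaluate at each i in [0,7]:
  i=0: ✗ (fails at j=0)
  i=1: ✗ (fails at j=1)
  i=2: ✓ (all of [2,3])
  i=3: ✗ (fails at j=4)
  i=4: ✗ (fails at j=4)
  i=5: ✗ (fails at j=5)
  i=6: ✗ (fails at j=7)
  i=7: ✗ (fails at j=7)
Positions where it holds: {2} → 1.

1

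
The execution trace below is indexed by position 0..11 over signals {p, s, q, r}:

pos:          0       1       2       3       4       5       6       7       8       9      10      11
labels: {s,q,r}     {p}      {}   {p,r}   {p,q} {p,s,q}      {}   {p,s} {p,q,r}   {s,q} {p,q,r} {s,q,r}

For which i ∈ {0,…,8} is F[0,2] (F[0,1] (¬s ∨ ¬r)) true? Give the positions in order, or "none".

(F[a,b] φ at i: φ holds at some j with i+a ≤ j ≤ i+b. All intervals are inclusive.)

Evaluate at each i in [0,8]:
  i=0: ✓ (witness j=0)
  i=1: ✓ (witness j=1)
  i=2: ✓ (witness j=2)
  i=3: ✓ (witness j=3)
  i=4: ✓ (witness j=4)
  i=5: ✓ (witness j=5)
  i=6: ✓ (witness j=6)
  i=7: ✓ (witness j=7)
  i=8: ✓ (witness j=8)

0, 1, 2, 3, 4, 5, 6, 7, 8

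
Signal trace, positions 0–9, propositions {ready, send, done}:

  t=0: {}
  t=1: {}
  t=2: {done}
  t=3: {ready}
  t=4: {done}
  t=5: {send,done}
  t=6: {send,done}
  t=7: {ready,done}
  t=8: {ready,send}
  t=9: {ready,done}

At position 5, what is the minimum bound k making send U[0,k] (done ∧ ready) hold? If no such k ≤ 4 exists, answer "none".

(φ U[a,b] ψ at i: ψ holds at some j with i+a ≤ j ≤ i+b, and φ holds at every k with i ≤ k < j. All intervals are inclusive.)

2

Need earliest j ≥ 5 with (done ∧ ready), and send at every k in [5,j-1].
  j=5: rhs fails.
  j=6: rhs fails.
  j=7: rhs holds; lhs holds on [5,6]. k = 2.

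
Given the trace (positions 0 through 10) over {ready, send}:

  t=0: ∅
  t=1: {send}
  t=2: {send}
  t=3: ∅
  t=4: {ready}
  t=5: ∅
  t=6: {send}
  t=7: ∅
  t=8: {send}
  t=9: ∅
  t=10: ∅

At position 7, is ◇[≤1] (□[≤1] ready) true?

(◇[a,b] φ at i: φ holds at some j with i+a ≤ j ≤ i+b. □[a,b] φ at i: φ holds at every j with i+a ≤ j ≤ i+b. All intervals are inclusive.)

No

Check □[≤1] ready at each j in [7,8]:
  j=7: fails at 7
  j=8: fails at 8
No position in the window satisfies it → formula fails.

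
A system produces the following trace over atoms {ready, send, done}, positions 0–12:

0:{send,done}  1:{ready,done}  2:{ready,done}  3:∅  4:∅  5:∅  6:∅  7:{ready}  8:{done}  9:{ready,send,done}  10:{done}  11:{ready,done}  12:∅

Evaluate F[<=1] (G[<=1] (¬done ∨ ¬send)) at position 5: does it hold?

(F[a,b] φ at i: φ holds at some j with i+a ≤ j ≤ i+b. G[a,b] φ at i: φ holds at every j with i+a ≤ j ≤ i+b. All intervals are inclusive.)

Holds

Check G[<=1] (¬done ∨ ¬send) at each j in [5,6]:
  j=5: holds on [5,6]
  j=6: holds on [6,7]
Found at j=5 → formula holds.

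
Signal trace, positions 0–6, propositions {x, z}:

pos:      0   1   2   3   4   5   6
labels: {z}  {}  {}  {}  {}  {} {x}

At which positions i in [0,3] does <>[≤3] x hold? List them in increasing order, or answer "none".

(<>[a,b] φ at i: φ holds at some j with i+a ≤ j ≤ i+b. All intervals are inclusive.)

Evaluate at each i in [0,3]:
  i=0: ✗ (none in [0,3])
  i=1: ✗ (none in [1,4])
  i=2: ✗ (none in [2,5])
  i=3: ✓ (witness j=6)

3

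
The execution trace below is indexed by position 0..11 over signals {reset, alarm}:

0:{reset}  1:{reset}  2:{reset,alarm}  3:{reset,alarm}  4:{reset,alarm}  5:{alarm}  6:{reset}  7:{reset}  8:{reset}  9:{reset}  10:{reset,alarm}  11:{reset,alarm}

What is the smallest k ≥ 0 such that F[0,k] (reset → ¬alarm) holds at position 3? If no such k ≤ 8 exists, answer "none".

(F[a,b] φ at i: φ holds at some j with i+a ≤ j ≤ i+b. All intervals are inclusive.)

Scan j = 3,4,… for (reset → ¬alarm):
  j=3: fails
  j=4: fails
  j=5: holds
First hit at j=5, so smallest k = 5-3 = 2.

2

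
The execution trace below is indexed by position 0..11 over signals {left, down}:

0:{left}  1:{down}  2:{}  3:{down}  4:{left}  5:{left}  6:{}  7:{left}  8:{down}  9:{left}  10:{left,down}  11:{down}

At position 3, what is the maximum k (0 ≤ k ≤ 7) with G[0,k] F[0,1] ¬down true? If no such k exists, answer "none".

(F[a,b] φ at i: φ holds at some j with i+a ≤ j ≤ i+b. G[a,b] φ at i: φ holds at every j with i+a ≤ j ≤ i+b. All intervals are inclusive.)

6

F[0,1] ¬down must hold from j=3 onward; find where it first fails.
  j=3: holds
  j=4: holds
  j=5: holds
  j=6: holds
  j=7: holds
  j=8: holds
  j=9: holds
  j=10: fails
Holds on [3,9], so largest k = 6.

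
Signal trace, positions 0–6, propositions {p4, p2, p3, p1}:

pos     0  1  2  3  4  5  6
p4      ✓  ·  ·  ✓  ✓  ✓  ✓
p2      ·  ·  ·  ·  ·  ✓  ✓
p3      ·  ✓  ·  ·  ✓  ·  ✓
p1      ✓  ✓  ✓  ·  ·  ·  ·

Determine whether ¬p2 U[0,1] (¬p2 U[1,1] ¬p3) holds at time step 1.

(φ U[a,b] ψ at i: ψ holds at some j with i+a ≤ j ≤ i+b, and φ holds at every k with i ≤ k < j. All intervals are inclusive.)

Yes

Need some j in [1,2] with (¬p2 U[1,1] ¬p3), and ¬p2 at every k in [1,j-1].
  j=1: (¬p2 U[1,1] ¬p3) holds; no prefix to check → satisfied.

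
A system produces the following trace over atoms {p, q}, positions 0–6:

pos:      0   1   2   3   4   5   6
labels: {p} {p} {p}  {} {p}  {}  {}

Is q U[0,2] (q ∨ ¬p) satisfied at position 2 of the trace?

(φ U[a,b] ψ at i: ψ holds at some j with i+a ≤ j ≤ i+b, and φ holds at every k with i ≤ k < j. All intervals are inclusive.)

Need some j in [2,4] with (q ∨ ¬p), and q at every k in [2,j-1].
  j=2: (q ∨ ¬p) false.
  j=3: (q ∨ ¬p) holds, but q fails at k=2 → not this j.
  j=4: (q ∨ ¬p) false.
No j in the window works → until fails.

False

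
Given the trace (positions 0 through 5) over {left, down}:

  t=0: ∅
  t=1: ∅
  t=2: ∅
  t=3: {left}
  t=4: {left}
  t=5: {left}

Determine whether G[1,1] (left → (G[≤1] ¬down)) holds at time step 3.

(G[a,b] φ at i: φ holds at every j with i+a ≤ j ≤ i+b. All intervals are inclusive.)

Check (left → (G[≤1] ¬down)) at every j in [4,4]:
  j=4: antecedent true; consequent holds on [4,5] → ✓
All positions satisfy it → formula holds.

Yes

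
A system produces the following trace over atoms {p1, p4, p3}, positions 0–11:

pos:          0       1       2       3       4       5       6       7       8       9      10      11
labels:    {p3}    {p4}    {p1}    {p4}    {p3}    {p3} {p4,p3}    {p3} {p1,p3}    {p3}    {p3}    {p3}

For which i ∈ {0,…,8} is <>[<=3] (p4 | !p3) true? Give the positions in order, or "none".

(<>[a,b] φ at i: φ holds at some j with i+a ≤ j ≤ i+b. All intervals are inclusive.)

Evaluate at each i in [0,8]:
  i=0: ✓ (witness j=1)
  i=1: ✓ (witness j=1)
  i=2: ✓ (witness j=2)
  i=3: ✓ (witness j=3)
  i=4: ✓ (witness j=6)
  i=5: ✓ (witness j=6)
  i=6: ✓ (witness j=6)
  i=7: ✗ (none in [7,10])
  i=8: ✗ (none in [8,11])

0, 1, 2, 3, 4, 5, 6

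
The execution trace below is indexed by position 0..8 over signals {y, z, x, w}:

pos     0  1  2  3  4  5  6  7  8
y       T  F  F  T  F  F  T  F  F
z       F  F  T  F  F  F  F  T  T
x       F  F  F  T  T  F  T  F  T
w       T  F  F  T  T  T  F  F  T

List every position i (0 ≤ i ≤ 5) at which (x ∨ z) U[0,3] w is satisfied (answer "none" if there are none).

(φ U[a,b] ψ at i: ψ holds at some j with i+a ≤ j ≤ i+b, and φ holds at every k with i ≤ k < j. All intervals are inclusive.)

Evaluate at each i in [0,5]:
  i=0: ✓ (rhs at j=0)
  i=1: ✗ (lhs fails at k=1 before rhs at j=3)
  i=2: ✓ (rhs at j=3; lhs holds on [2,2])
  i=3: ✓ (rhs at j=3)
  i=4: ✓ (rhs at j=4)
  i=5: ✓ (rhs at j=5)

0, 2, 3, 4, 5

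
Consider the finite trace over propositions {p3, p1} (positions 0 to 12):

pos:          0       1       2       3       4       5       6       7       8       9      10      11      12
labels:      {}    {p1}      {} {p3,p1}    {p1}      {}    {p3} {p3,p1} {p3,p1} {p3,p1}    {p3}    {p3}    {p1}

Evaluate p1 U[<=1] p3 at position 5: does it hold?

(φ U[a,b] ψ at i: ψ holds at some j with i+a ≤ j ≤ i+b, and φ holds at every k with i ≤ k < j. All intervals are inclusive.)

Need some j in [5,6] with p3, and p1 at every k in [5,j-1].
  j=5: p3 false.
  j=6: p3 holds, but p1 fails at k=5 → not this j.
No j in the window works → until fails.

False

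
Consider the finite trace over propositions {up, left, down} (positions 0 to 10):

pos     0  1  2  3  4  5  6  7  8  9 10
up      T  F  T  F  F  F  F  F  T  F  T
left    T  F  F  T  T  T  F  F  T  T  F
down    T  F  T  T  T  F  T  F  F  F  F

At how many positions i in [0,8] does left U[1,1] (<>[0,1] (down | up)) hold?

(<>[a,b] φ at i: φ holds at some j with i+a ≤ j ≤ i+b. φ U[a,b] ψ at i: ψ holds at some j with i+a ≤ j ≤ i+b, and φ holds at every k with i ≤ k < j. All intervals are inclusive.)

5

Evaluate at each i in [0,8]:
  i=0: ✓ (rhs at j=1; lhs holds on [0,0])
  i=1: ✗ (lhs fails at k=1 before rhs at j=2)
  i=2: ✗ (lhs fails at k=2 before rhs at j=3)
  i=3: ✓ (rhs at j=4; lhs holds on [3,3])
  i=4: ✓ (rhs at j=5; lhs holds on [4,4])
  i=5: ✓ (rhs at j=6; lhs holds on [5,5])
  i=6: ✗ (lhs fails at k=6 before rhs at j=7)
  i=7: ✗ (lhs fails at k=7 before rhs at j=8)
  i=8: ✓ (rhs at j=9; lhs holds on [8,8])
Positions where it holds: {0, 3, 4, 5, 8} → 5.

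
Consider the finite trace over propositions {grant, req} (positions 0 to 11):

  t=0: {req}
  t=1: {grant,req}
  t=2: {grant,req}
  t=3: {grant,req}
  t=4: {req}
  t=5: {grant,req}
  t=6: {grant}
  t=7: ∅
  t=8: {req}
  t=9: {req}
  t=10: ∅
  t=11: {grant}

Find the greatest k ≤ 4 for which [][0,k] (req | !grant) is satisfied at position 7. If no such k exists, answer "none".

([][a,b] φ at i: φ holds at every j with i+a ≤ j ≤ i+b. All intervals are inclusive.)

(req | !grant) must hold from j=7 onward; find where it first fails.
  j=7: holds
  j=8: holds
  j=9: holds
  j=10: holds
  j=11: fails
Holds on [7,10], so largest k = 3.

3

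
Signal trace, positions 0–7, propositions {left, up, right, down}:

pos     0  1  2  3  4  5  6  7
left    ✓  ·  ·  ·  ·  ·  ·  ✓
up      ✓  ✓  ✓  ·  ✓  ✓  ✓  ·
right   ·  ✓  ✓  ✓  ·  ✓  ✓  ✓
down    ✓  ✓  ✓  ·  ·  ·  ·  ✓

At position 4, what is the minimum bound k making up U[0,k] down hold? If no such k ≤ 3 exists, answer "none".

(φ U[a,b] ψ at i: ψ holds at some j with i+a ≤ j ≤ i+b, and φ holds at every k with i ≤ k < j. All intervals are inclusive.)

3

Need earliest j ≥ 4 with down, and up at every k in [4,j-1].
  j=4: rhs fails.
  j=5: rhs fails.
  j=6: rhs fails.
  j=7: rhs holds; lhs holds on [4,6]. k = 3.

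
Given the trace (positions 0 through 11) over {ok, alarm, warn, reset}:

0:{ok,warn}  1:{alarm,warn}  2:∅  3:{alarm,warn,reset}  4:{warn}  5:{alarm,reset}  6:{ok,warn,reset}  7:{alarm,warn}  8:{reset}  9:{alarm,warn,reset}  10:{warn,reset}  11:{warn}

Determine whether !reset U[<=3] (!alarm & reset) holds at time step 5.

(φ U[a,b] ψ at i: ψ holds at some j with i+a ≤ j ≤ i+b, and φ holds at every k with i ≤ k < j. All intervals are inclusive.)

Need some j in [5,8] with (!alarm & reset), and !reset at every k in [5,j-1].
  j=5: (!alarm & reset) false.
  j=6: (!alarm & reset) holds, but !reset fails at k=5 → not this j.
  j=7: (!alarm & reset) false.
  j=8: (!alarm & reset) holds, but !reset fails at k=5 → not this j.
No j in the window works → until fails.

False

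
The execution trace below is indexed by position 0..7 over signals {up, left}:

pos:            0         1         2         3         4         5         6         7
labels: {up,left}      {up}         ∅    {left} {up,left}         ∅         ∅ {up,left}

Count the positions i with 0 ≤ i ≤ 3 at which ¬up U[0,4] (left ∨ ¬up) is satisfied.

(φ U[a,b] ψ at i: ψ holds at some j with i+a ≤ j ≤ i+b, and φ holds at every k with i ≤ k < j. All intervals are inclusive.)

3

Evaluate at each i in [0,3]:
  i=0: ✓ (rhs at j=0)
  i=1: ✗ (lhs fails at k=1 before rhs at j=2)
  i=2: ✓ (rhs at j=2)
  i=3: ✓ (rhs at j=3)
Positions where it holds: {0, 2, 3} → 3.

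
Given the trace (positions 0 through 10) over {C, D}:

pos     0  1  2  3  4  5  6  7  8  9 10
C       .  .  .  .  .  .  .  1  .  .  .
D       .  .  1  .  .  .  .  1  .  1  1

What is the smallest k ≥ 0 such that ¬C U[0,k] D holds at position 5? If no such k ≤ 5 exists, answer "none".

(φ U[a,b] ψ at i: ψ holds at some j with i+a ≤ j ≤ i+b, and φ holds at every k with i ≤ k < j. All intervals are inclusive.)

Need earliest j ≥ 5 with D, and ¬C at every k in [5,j-1].
  j=5: rhs fails.
  j=6: rhs fails.
  j=7: rhs holds; lhs holds on [5,6]. k = 2.

2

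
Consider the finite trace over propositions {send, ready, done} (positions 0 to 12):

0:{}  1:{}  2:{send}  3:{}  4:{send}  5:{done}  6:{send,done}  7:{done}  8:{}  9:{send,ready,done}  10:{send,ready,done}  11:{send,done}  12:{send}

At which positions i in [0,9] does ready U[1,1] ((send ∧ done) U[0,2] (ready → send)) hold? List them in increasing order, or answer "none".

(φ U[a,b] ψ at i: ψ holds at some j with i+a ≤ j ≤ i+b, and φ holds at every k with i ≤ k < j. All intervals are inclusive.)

Evaluate at each i in [0,9]:
  i=0: ✗ (lhs fails at k=0 before rhs at j=1)
  i=1: ✗ (lhs fails at k=1 before rhs at j=2)
  i=2: ✗ (lhs fails at k=2 before rhs at j=3)
  i=3: ✗ (lhs fails at k=3 before rhs at j=4)
  i=4: ✗ (lhs fails at k=4 before rhs at j=5)
  i=5: ✗ (lhs fails at k=5 before rhs at j=6)
  i=6: ✗ (lhs fails at k=6 before rhs at j=7)
  i=7: ✗ (lhs fails at k=7 before rhs at j=8)
  i=8: ✗ (lhs fails at k=8 before rhs at j=9)
  i=9: ✓ (rhs at j=10; lhs holds on [9,9])

9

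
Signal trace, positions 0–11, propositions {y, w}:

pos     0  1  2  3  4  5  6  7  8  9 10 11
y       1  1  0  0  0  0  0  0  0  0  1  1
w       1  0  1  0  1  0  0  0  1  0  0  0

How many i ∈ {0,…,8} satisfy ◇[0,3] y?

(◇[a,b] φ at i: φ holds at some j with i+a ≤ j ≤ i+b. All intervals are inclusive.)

4

Evaluate at each i in [0,8]:
  i=0: ✓ (witness j=0)
  i=1: ✓ (witness j=1)
  i=2: ✗ (none in [2,5])
  i=3: ✗ (none in [3,6])
  i=4: ✗ (none in [4,7])
  i=5: ✗ (none in [5,8])
  i=6: ✗ (none in [6,9])
  i=7: ✓ (witness j=10)
  i=8: ✓ (witness j=10)
Positions where it holds: {0, 1, 7, 8} → 4.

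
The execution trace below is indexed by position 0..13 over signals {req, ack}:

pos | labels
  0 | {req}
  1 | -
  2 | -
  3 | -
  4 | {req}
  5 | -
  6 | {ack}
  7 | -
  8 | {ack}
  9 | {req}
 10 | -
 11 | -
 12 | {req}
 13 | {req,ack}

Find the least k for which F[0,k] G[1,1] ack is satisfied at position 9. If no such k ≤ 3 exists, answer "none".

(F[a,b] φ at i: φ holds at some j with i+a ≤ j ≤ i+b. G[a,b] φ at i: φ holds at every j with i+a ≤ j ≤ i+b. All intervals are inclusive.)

Scan j = 9,10,… for G[1,1] ack:
  j=9: fails
  j=10: fails
  j=11: fails
  j=12: holds
First hit at j=12, so smallest k = 12-9 = 3.

3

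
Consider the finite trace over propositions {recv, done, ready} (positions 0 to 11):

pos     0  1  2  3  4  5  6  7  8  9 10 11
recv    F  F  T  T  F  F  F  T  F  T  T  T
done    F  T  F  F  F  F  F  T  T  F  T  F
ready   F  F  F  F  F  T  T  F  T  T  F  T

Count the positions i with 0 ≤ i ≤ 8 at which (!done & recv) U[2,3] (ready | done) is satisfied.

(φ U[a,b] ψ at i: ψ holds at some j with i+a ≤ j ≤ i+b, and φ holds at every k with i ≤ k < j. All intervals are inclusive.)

Evaluate at each i in [0,8]:
  i=0: ✗ (no rhs in [2,3])
  i=1: ✗ (no rhs in [3,4])
  i=2: ✗ (lhs fails at k=4 before rhs at j=5)
  i=3: ✗ (lhs fails at k=4 before rhs at j=5)
  i=4: ✗ (lhs fails at k=4 before rhs at j=6)
  i=5: ✗ (lhs fails at k=5 before rhs at j=7)
  i=6: ✗ (lhs fails at k=6 before rhs at j=8)
  i=7: ✗ (lhs fails at k=7 before rhs at j=9)
  i=8: ✗ (lhs fails at k=8 before rhs at j=10)
Positions where it holds: {} → 0.

0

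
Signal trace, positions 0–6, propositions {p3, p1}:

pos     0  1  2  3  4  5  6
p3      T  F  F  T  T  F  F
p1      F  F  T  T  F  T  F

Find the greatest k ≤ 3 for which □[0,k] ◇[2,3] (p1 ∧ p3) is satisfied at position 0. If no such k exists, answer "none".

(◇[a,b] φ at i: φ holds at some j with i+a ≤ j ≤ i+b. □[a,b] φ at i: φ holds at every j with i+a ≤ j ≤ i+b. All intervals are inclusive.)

1

◇[2,3] (p1 ∧ p3) must hold from j=0 onward; find where it first fails.
  j=0: holds
  j=1: holds
  j=2: fails
Holds on [0,1], so largest k = 1.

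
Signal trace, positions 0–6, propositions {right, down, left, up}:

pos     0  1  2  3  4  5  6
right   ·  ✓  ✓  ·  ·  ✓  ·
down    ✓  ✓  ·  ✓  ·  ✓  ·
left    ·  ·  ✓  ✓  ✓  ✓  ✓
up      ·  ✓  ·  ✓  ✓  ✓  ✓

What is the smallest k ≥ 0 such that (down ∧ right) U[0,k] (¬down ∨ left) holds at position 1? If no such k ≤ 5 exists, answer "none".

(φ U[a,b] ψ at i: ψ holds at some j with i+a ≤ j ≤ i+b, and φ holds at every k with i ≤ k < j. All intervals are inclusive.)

Need earliest j ≥ 1 with (¬down ∨ left), and (down ∧ right) at every k in [1,j-1].
  j=1: rhs fails.
  j=2: rhs holds; lhs holds on [1,1]. k = 1.

1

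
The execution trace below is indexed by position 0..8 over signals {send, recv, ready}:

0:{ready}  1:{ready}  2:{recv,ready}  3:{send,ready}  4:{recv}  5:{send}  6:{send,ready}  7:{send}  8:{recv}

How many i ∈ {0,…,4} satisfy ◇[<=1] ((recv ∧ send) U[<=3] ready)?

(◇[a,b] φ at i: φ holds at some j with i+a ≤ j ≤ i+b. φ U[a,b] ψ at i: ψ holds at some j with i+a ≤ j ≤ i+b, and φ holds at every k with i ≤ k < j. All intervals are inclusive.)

4

Evaluate at each i in [0,4]:
  i=0: ✓ (witness j=0)
  i=1: ✓ (witness j=1)
  i=2: ✓ (witness j=2)
  i=3: ✓ (witness j=3)
  i=4: ✗ (none in [4,5])
Positions where it holds: {0, 1, 2, 3} → 4.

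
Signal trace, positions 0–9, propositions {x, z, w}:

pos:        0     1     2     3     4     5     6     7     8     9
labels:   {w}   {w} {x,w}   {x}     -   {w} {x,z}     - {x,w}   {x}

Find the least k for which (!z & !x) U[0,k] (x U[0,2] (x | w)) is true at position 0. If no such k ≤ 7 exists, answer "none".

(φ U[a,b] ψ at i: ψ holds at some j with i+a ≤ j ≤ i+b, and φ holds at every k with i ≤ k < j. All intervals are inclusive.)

0

Need earliest j ≥ 0 with (x U[0,2] (x | w)), and (!z & !x) at every k in [0,j-1].
  j=0: rhs holds (empty prefix). k = 0.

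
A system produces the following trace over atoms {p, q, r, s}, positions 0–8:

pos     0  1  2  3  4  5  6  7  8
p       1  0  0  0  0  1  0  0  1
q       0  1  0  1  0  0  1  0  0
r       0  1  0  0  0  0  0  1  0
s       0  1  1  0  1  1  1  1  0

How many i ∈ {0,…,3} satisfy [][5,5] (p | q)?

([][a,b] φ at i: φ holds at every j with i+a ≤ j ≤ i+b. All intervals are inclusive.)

3

Evaluate at each i in [0,3]:
  i=0: ✓ (all of [5,5])
  i=1: ✓ (all of [6,6])
  i=2: ✗ (fails at j=7)
  i=3: ✓ (all of [8,8])
Positions where it holds: {0, 1, 3} → 3.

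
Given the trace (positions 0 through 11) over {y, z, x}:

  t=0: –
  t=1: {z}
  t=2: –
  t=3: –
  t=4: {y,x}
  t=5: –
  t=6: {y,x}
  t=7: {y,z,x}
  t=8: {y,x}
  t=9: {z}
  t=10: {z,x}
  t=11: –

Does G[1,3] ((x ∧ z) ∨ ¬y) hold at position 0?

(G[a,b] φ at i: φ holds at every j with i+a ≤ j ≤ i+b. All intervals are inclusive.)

True

Check ((x ∧ z) ∨ ¬y) at every j in [1,3]:
  j=1: true
  j=2: true
  j=3: true
All positions satisfy it → formula holds.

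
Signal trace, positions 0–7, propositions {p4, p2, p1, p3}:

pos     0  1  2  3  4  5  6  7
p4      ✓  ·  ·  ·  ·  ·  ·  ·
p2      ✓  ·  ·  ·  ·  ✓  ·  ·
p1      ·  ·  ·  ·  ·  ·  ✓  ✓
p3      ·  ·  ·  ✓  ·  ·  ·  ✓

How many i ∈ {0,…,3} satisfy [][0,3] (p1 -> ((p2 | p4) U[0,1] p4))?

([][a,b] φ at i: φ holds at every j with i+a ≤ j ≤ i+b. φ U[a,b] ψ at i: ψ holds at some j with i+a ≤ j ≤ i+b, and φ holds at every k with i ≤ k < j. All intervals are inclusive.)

Evaluate at each i in [0,3]:
  i=0: ✓ (all of [0,3])
  i=1: ✓ (all of [1,4])
  i=2: ✓ (all of [2,5])
  i=3: ✗ (fails at j=6)
Positions where it holds: {0, 1, 2} → 3.

3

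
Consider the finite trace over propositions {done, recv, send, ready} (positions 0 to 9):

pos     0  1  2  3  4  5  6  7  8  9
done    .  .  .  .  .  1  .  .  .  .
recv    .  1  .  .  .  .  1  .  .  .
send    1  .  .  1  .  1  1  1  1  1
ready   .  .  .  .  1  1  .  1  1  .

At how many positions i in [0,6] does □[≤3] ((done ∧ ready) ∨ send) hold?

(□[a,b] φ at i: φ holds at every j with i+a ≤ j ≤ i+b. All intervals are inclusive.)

Evaluate at each i in [0,6]:
  i=0: ✗ (fails at j=1)
  i=1: ✗ (fails at j=1)
  i=2: ✗ (fails at j=2)
  i=3: ✗ (fails at j=4)
  i=4: ✗ (fails at j=4)
  i=5: ✓ (all of [5,8])
  i=6: ✓ (all of [6,9])
Positions where it holds: {5, 6} → 2.

2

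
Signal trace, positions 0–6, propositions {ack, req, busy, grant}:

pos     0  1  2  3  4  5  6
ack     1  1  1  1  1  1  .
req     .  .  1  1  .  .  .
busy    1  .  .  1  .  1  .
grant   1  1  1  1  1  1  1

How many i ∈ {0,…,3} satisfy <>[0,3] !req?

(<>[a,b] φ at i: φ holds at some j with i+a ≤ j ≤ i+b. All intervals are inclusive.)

Evaluate at each i in [0,3]:
  i=0: ✓ (witness j=0)
  i=1: ✓ (witness j=1)
  i=2: ✓ (witness j=4)
  i=3: ✓ (witness j=4)
Positions where it holds: {0, 1, 2, 3} → 4.

4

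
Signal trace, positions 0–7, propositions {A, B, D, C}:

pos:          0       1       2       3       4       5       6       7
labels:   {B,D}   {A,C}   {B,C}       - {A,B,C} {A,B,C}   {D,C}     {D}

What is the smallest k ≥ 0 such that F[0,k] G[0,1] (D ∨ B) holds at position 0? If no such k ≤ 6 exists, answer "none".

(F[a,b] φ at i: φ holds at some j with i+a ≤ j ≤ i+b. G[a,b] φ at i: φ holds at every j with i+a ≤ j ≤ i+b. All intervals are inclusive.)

Scan j = 0,1,… for G[0,1] (D ∨ B):
  j=0: fails
  j=1: fails
  j=2: fails
  j=3: fails
  j=4: holds
First hit at j=4, so smallest k = 4-0 = 4.

4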